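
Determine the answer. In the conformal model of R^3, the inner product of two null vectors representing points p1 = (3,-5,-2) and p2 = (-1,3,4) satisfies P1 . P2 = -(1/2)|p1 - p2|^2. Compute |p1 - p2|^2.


p1 - p2 = (4, -8, -6)
|p1 - p2|^2 = 4^2 + (-8)^2 + (-6)^2
= 16 + 64 + 36
= 116


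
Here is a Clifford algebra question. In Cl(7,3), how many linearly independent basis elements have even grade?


Even subalgebra dimension = 2^(n-1)
n = 7 + 3 = 10
2^(10 - 1) = 2^9 = 512
Verification: sum of C(10,k) for even k = 1 + 45 + 210 + 210 + 45 + 1 = 512
Result = 512


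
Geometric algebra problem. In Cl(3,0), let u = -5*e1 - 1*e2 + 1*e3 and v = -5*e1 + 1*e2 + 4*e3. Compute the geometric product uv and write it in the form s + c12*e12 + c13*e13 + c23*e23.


In Cl(3,0): e_i^2 = 1, e_ie_j = -e_je_i for i != j.
Scalar part = u . v = (-5)*(-5) + (-1)*1 + 1*4
= 25 + (-1) + 4 = 28
e12 coeff = (-5)*1 - (-1)*(-5) = -5 - 5 = -10
e13 coeff = (-5)*4 - 1*(-5) = -20 - (-5) = -15
e23 coeff = (-1)*4 - 1*1 = -4 - 1 = -5
uv = 28 - 10*e12 - 15*e13 - 5*e23


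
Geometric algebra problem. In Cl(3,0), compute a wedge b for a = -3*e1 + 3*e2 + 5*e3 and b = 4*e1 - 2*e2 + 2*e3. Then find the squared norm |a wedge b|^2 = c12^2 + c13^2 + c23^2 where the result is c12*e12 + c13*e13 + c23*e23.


a wedge b = (a1*b2 - a2*b1)*e12 + (a1*b3 - a3*b1)*e13 + (a2*b3 - a3*b2)*e23
e12 coeff: (-3)*(-2) - 3*4 = 6 - 12 = -6
e13 coeff: (-3)*2 - 5*4 = -6 - 20 = -26
e23 coeff: 3*2 - 5*(-2) = 6 - (-10) = 16
|a wedge b|^2 = (-6)^2 + (-26)^2 + 16^2
= 36 + 676 + 256
= 968


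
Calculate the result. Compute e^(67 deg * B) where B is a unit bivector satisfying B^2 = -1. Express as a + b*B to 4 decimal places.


For a unit bivector B with B^2 = -1, the exponential series gives
e^(theta*B) = cos(theta) + sin(theta)*B (the GA analogue of Euler's formula).
theta = 67 degrees = 1.169371 rad
cos(67 deg) = 0.3907
sin(67 deg) = 0.9205
exp(theta*B) = 0.3907 + 0.9205*B


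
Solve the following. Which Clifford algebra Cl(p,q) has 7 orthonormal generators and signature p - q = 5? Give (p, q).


We need p + q = 7 and p - q = 5.
Adding: 2p = 7 + 5 = 12, so p = 6.
Then q = 7 - 6 = 1.
(p, q) = (6, 1)


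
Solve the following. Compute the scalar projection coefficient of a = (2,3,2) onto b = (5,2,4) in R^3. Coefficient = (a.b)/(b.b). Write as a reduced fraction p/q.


Projection coefficient = (a . b) / (b . b)
a . b = 2*5 + 3*2 + 2*4
= 10 + 6 + 8 = 24
b . b = 5^2 + 2^2 + 4^2
= 25 + 4 + 16 = 45
Coefficient = 24/45
In lowest terms: 8/15


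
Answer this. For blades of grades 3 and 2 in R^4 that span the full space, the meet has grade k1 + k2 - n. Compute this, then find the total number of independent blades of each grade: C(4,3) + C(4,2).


Meet grade = grade(A) + grade(B) - n
= 3 + 2 - 4 = 1
C(4,3) = 4
C(4,2) = 6
dim_A + dim_B = 4 + 6 = 10


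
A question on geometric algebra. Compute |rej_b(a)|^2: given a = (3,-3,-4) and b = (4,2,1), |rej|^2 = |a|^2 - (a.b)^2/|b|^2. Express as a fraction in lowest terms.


|a|^2 = 3^2 + (-3)^2 + (-4)^2 = 34
|b|^2 = 4^2 + 2^2 + 1^2 = 21
a . b = 3*4 + (-3)*2 + (-4)*1 = 2
(a.b)^2 = 2^2 = 4
|rej|^2 = 34 - 4/21
= (714 - 4)/21
= 710/21
In lowest terms: 710/21


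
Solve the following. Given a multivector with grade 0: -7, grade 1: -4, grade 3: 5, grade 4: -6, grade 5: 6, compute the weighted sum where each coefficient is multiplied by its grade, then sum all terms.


Grade-weighted sum = sum of grade_k * coefficient_k
0*(-7) = 0
1*(-4) = -4
3*5 = 15
4*(-6) = -24
5*6 = 30
Total = 0 + (-4) + 15 + (-24) + 30 = 17


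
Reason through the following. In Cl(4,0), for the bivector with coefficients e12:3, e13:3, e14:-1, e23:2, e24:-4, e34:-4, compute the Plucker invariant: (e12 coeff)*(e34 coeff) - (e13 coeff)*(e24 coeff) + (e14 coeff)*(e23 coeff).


Plucker relation: af - be + cd
a*f = 3*(-4) = -12
b*e = 3*(-4) = -12
c*d = (-1)*2 = -2
af - be + cd = -12 - (-12) + (-2)
= -2


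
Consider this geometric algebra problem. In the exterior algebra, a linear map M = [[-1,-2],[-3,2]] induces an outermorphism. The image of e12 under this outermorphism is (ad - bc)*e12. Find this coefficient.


The outermorphism of a linear map f sends e1^e2 to f(e1)^f(e2).
f(e1) = -1*e1 - 3*e2
f(e2) = -2*e1 + 2*e2
f(e1) ^ f(e2) = (-1*e1 - 3*e2) ^ (-2*e1 + 2*e2)
= (-1)*2*e12 + (-3)*(-2)*e21
= (-2 - 6)*e12
= -8*e12
Coefficient = -8


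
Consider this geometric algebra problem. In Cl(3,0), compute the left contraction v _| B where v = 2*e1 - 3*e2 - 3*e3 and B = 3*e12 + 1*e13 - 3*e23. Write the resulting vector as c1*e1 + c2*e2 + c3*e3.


Left contraction v _| B = <vB>_1 (grade-1 part of the geometric product vB).
Using e1_|e12 = e2, e2_|e12 = -e1, e1_|e13 = e3, e3_|e13 = -e1, e2_|e23 = e3, e3_|e23 = -e2:
e1 coeff: -v2*b12 - v3*b13 = -(-3)*(3) - (-3)*(1) = 12
e2 coeff: v1*b12 - v3*b23 = (2)*(3) - (-3)*(-3) = -3
e3 coeff: v1*b13 + v2*b23 = (2)*(1) + (-3)*(-3) = 11
v _| B = 12*e1 - 3*e2 + 11*e3


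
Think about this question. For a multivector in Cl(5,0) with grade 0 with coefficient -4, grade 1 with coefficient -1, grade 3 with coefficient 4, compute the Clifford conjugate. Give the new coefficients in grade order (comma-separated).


Clifford conjugate sign for grade k: (-1)^(k(k+1)/2)
Grade 0: (-1)^(0*1/2) = (-1)^0 = 1, coeff -4 -> -4
Grade 1: (-1)^(1*2/2) = (-1)^1 = -1, coeff -1 -> 1
Grade 3: (-1)^(3*4/2) = (-1)^6 = 1, coeff 4 -> 4
Conjugated coefficients: -4, 1, 4


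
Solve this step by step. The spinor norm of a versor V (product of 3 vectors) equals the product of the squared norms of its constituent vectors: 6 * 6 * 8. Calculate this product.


Spinor norm N(V) = |v1|^2 * |v2|^2 * ... * |v3|^2
= 6 * 6 * 8
Running product: 6, 36, 288
N(V) = 288


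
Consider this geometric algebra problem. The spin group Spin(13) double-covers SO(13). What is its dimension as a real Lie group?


Spin(n) double-covers SO(n); both have Lie algebra so(n) of dimension n(n-1)/2.
n = 13
n(n-1) = 13 * 12 = 156
dim Spin(13) = 156/2 = 78


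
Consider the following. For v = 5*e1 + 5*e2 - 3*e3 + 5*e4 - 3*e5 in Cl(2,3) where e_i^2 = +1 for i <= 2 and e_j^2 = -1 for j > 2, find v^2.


v^2 = sum of c_i^2 * e_i^2
Positive signature terms (e_i^2 = +1): 5^2 + 5^2 = 50
Negative signature terms (e_j^2 = -1): (-3)^2 + 5^2 + (-3)^2 = 43
v^2 = 50 - 43 = 7


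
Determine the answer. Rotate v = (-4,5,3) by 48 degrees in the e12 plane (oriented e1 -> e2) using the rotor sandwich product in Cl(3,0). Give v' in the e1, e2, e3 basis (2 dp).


Rotor R = cos(24deg) - sin(24deg)*e12
Rotation angle theta = 2 * 24 = 48 degrees in the e12 plane (e1 -> e2).
The component perpendicular to the plane (e3) is invariant: v'_3 = v3 = 3.00
cos(48deg) = 0.6691, sin(48deg) = 0.7431
v'_1 = v1*cos(theta) - v2*sin(theta) = -4*0.6691 - 5*0.7431 = -6.39
v'_2 = v1*sin(theta) + v2*cos(theta) = -4*0.7431 + 5*0.6691 = 0.37
v' = -6.39*e1 + 0.37*e2 + 3.00*e3


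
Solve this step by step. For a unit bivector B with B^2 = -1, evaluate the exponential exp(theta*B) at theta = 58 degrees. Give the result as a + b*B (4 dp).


For a unit bivector B with B^2 = -1, the exponential series gives
e^(theta*B) = cos(theta) + sin(theta)*B (the GA analogue of Euler's formula).
theta = 58 degrees = 1.012291 rad
cos(58 deg) = 0.5299
sin(58 deg) = 0.8480
exp(theta*B) = 0.5299 + 0.8480*B


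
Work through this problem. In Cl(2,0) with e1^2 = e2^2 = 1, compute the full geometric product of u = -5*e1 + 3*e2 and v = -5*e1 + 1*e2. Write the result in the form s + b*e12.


Expand: (-5*e1 + 3*e2)(-5*e1 + 1*e2)
= (-5)*(-5)*e1e1 + (-5)*1*e1e2 + 3*(-5)*e2e1 + 3*1*e2e2
Using e1^2 = e2^2 = 1, e2e1 = -e1e2:
Scalar part s = (-5)*(-5) + 3*1 = 25 + 3 = 28
Bivector part b = (-5)*1 - 3*(-5) = -5 - (-15) = 10
uv = 28 + 10*e12


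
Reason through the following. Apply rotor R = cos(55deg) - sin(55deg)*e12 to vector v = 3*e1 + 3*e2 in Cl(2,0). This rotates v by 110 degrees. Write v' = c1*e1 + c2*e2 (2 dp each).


Rotor R = cos(55deg) - sin(55deg)*e12
Rotation angle theta = 2 * 55 = 110 degrees
v' = R*v*~R rotates v by theta.
cos(110deg) = -0.3420, sin(110deg) = 0.9397
v'_1 = 3*cos(110deg) - 3*sin(110deg)
= 3*(-0.3420) - 3*0.9397
= -3.85
v'_2 = 3*sin(110deg) + 3*cos(110deg)
= 3*0.9397 + 3*(-0.3420)
= 1.79
v' = -3.85*e1 + 1.79*e2


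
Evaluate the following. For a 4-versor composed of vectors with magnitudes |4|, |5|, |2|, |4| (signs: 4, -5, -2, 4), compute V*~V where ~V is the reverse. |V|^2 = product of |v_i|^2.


Each vector v_i has |v_i|^2 = s_i^2
Squared scales: 4^2 = 16, (-5)^2 = 25, (-2)^2 = 4, 4^2 = 16
|V|^2 = 16 * 25 * 4 * 16
= 25600


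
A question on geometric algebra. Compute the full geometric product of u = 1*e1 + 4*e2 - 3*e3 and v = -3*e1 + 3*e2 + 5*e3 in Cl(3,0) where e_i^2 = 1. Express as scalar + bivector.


In Cl(3,0): e_i^2 = 1, e_ie_j = -e_je_i for i != j.
Scalar part = u . v = 1*(-3) + 4*3 + (-3)*5
= -3 + 12 + (-15) = -6
e12 coeff = 1*3 - 4*(-3) = 3 - (-12) = 15
e13 coeff = 1*5 - (-3)*(-3) = 5 - 9 = -4
e23 coeff = 4*5 - (-3)*3 = 20 - (-9) = 29
uv = -6 + 15*e12 - 4*e13 + 29*e23


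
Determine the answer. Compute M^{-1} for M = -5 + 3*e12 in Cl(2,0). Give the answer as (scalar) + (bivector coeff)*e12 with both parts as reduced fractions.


M = -5 + 3*e12, where e12^2 = -1.
Since M commutes with its reverse ~M = a - b*e12, M * ~M = a^2 - b^2*e12^2 = a^2 + b^2.
So M^{-1} = ~M / (a^2 + b^2) = (a - b*e12)/(a^2 + b^2).
a^2 + b^2 = 25 + 9 = 34
Scalar part = -5/34 = -5/34
Bivector coeff = -3/34 = -3/34
M^{-1} = -5/34 - 3/34*e12


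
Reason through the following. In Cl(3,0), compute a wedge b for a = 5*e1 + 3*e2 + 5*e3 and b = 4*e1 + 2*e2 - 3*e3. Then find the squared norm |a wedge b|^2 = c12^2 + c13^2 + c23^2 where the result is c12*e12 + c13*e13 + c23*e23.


a wedge b = (a1*b2 - a2*b1)*e12 + (a1*b3 - a3*b1)*e13 + (a2*b3 - a3*b2)*e23
e12 coeff: 5*2 - 3*4 = 10 - 12 = -2
e13 coeff: 5*(-3) - 5*4 = -15 - 20 = -35
e23 coeff: 3*(-3) - 5*2 = -9 - 10 = -19
|a wedge b|^2 = (-2)^2 + (-35)^2 + (-19)^2
= 4 + 1225 + 361
= 1590


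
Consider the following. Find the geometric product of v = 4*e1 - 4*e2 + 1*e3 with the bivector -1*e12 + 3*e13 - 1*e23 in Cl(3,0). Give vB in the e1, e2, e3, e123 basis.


vB has grade-1 (vector) and grade-3 (trivector) parts: vB = (v _| B) + (v ^ B).
Vector part <vB>_1:
  e1: -v2*b12 - v3*b13 = -(-4)*(-1) - (1)*(3) = -7
  e2: v1*b12 - v3*b23 = (4)*(-1) - (1)*(-1) = -3
  e3: v1*b13 + v2*b23 = (4)*(3) + (-4)*(-1) = 16
Trivector part <vB>_3:
  e123: v1*b23 - v2*b13 + v3*b12 = (4)*(-1) - (-4)*(3) + (1)*(-1) = 7
vB = -7*e1 - 3*e2 + 16*e3 + 7*e123


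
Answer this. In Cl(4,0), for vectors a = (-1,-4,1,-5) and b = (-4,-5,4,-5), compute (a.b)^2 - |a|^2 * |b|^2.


a . b = (-1)*(-4) + (-4)*(-5) + 1*4 + (-5)*(-5)
= 4 + 20 + 4 + 25 = 53
|a|^2 = (-1)^2 + (-4)^2 + 1^2 + (-5)^2 = 43
|b|^2 = (-4)^2 + (-5)^2 + 4^2 + (-5)^2 = 82
(a.b)^2 = 53^2 = 2809
|a|^2 * |b|^2 = 43 * 82 = 3526
Result = 2809 - 3526 = -717


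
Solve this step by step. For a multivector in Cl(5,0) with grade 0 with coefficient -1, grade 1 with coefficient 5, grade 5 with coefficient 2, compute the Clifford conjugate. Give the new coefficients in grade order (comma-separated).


Clifford conjugate sign for grade k: (-1)^(k(k+1)/2)
Grade 0: (-1)^(0*1/2) = (-1)^0 = 1, coeff -1 -> -1
Grade 1: (-1)^(1*2/2) = (-1)^1 = -1, coeff 5 -> -5
Grade 5: (-1)^(5*6/2) = (-1)^15 = -1, coeff 2 -> -2
Conjugated coefficients: -1, -5, -2


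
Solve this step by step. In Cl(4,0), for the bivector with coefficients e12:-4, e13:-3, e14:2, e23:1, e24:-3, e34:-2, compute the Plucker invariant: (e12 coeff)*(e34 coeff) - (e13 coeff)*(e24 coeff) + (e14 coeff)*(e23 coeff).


Plucker relation: af - be + cd
a*f = (-4)*(-2) = 8
b*e = (-3)*(-3) = 9
c*d = 2*1 = 2
af - be + cd = 8 - 9 + 2
= 1


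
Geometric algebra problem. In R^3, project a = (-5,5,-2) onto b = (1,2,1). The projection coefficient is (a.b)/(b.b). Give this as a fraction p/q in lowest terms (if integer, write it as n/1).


Projection coefficient = (a . b) / (b . b)
a . b = (-5)*1 + 5*2 + (-2)*1
= -5 + 10 + (-2) = 3
b . b = 1^2 + 2^2 + 1^2
= 1 + 4 + 1 = 6
Coefficient = 3/6
In lowest terms: 1/2


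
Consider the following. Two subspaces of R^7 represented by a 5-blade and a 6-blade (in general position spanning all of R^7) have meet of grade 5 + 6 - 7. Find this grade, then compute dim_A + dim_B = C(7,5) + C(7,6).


Meet grade = grade(A) + grade(B) - n
= 5 + 6 - 7 = 4
C(7,5) = 21
C(7,6) = 7
dim_A + dim_B = 21 + 7 = 28


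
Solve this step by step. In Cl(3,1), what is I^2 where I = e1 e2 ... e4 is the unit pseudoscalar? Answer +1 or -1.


The pseudoscalar I = e1...e_n (product of all n generators) of Cl(p,q) satisfies I^2 = (-1)^(q + n(n-1)/2).
p = 3, q = 1, n = p + q = 4
n(n-1)/2 = 4 * 3 / 2 = 6
Exponent = q + n(n-1)/2 = 1 + 6 = 7
I^2 = (-1)^7 = -1


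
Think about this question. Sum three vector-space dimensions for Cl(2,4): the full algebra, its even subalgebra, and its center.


n = 2 + 4 = 6
Total dim = 2^6 = 64
Even subalgebra dim = 2^5 = 32
n is even, so center dim = 1
Sum = 64 + 32 + 1 = 97


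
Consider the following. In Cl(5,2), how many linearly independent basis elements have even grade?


Even subalgebra dimension = 2^(n-1)
n = 5 + 2 = 7
2^(7 - 1) = 2^6 = 64
Verification: sum of C(7,k) for even k = 1 + 21 + 35 + 7 = 64
Result = 64


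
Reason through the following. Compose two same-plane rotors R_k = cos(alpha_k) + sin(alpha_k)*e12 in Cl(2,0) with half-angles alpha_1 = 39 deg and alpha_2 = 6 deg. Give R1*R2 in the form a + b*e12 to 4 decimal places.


Same-plane rotors commute and their half-angles add:
R1*R2 = cos(a1 + a2) + sin(a1 + a2)*e12.
a1 + a2 = 39 + 6 = 45 deg
cos(45 deg) = 0.7071
sin(45 deg) = 0.7071
R1*R2 = 0.7071 + 0.7071*e12


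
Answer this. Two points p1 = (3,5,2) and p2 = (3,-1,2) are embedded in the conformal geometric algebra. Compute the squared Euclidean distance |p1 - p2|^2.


p1 - p2 = (0, 6, 0)
|p1 - p2|^2 = 0^2 + 6^2 + 0^2
= 0 + 36 + 0
= 36


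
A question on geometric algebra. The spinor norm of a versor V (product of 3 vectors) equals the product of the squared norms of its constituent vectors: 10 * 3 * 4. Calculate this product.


Spinor norm N(V) = |v1|^2 * |v2|^2 * ... * |v3|^2
= 10 * 3 * 4
Running product: 10, 30, 120
N(V) = 120


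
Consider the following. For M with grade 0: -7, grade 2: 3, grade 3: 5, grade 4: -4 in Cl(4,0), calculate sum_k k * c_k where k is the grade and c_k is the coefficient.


Grade-weighted sum = sum of grade_k * coefficient_k
0*(-7) = 0
2*3 = 6
3*5 = 15
4*(-4) = -16
Total = 0 + 6 + 15 + (-16) = 5


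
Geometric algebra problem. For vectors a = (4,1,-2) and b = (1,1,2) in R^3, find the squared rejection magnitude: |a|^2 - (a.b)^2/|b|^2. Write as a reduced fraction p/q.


|a|^2 = 4^2 + 1^2 + (-2)^2 = 21
|b|^2 = 1^2 + 1^2 + 2^2 = 6
a . b = 4*1 + 1*1 + (-2)*2 = 1
(a.b)^2 = 1^2 = 1
|rej|^2 = 21 - 1/6
= (126 - 1)/6
= 125/6
In lowest terms: 125/6


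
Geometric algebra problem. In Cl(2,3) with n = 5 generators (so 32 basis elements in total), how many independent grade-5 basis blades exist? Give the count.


Number of grade-k basis blades in Cl(p,q) with n = p + q is C(n, k).
n = 2 + 3 = 5
C(5, 5) = 5! / (5! * 0!)
= 120 / (120 * 1)
= 1


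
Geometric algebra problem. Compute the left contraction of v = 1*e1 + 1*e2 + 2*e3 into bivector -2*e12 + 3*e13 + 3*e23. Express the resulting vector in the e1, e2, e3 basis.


Left contraction v _| B = <vB>_1 (grade-1 part of the geometric product vB).
Using e1_|e12 = e2, e2_|e12 = -e1, e1_|e13 = e3, e3_|e13 = -e1, e2_|e23 = e3, e3_|e23 = -e2:
e1 coeff: -v2*b12 - v3*b13 = -(1)*(-2) - (2)*(3) = -4
e2 coeff: v1*b12 - v3*b23 = (1)*(-2) - (2)*(3) = -8
e3 coeff: v1*b13 + v2*b23 = (1)*(3) + (1)*(3) = 6
v _| B = -4*e1 - 8*e2 + 6*e3


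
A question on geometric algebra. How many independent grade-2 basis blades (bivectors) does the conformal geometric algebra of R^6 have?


The conformal model of R^6 uses Cl(7,1) with m = 6 + 2 = 8 generators.
Number of grade-2 blades = C(m, 2) = C(8, 2)
= 8*7/2 = 28


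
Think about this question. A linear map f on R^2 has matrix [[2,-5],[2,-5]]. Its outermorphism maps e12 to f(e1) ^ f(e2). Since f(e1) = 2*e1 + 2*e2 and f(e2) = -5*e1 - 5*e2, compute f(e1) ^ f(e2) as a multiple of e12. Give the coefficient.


The outermorphism of a linear map f sends e1^e2 to f(e1)^f(e2).
f(e1) = 2*e1 + 2*e2
f(e2) = -5*e1 - 5*e2
f(e1) ^ f(e2) = (2*e1 + 2*e2) ^ (-5*e1 - 5*e2)
= 2*(-5)*e12 + 2*(-5)*e21
= (-10 - (-10))*e12
= 0*e12
Coefficient = 0


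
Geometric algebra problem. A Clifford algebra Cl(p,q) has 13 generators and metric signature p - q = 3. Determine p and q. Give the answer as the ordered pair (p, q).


We need p + q = 13 and p - q = 3.
Adding: 2p = 13 + 3 = 16, so p = 8.
Then q = 13 - 8 = 5.
(p, q) = (8, 5)


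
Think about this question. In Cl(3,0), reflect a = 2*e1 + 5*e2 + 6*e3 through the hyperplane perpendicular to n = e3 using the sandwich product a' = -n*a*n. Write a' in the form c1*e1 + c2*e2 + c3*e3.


Reflection formula: a' = -n*a*n, with n = e3 (unit vector, n^2 = 1).
For reflection through hyperplane perp to e3:
The component along e3 flips sign, others stay.
a = (2, 5, 6)
a' = (2, 5, -6)
a' = 2*e1 + 5*e2 - 6*e3


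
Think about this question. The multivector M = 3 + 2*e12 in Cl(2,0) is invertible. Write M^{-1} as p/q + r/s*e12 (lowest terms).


M = 3 + 2*e12, where e12^2 = -1.
Since M commutes with its reverse ~M = a - b*e12, M * ~M = a^2 - b^2*e12^2 = a^2 + b^2.
So M^{-1} = ~M / (a^2 + b^2) = (a - b*e12)/(a^2 + b^2).
a^2 + b^2 = 9 + 4 = 13
Scalar part = 3/13 = 3/13
Bivector coeff = -2/13 = -2/13
M^{-1} = 3/13 - 2/13*e12


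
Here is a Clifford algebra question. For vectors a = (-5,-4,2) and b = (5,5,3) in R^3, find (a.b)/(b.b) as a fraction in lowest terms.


Projection coefficient = (a . b) / (b . b)
a . b = (-5)*5 + (-4)*5 + 2*3
= -25 + (-20) + 6 = -39
b . b = 5^2 + 5^2 + 3^2
= 25 + 25 + 9 = 59
Coefficient = -39/59
In lowest terms: -39/59


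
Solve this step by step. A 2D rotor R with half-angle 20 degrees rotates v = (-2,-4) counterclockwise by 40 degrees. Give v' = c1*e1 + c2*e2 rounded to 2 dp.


Rotor R = cos(20deg) - sin(20deg)*e12
Rotation angle theta = 2 * 20 = 40 degrees
v' = R*v*~R rotates v by theta.
cos(40deg) = 0.7660, sin(40deg) = 0.6428
v'_1 = -2*cos(40deg) - (-4)*sin(40deg)
= -2*0.7660 - (-4)*0.6428
= 1.04
v'_2 = -2*sin(40deg) + (-4)*cos(40deg)
= -2*0.6428 + (-4)*0.7660
= -4.35
v' = 1.04*e1 - 4.35*e2


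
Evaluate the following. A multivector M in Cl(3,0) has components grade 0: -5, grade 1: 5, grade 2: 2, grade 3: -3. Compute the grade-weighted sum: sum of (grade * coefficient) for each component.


Grade-weighted sum = sum of grade_k * coefficient_k
0*(-5) = 0
1*5 = 5
2*2 = 4
3*(-3) = -9
Total = 0 + 5 + 4 + (-9) = 0


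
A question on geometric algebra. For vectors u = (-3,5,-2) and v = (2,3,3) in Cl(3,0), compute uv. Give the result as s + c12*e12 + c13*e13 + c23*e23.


In Cl(3,0): e_i^2 = 1, e_ie_j = -e_je_i for i != j.
Scalar part = u . v = (-3)*2 + 5*3 + (-2)*3
= -6 + 15 + (-6) = 3
e12 coeff = (-3)*3 - 5*2 = -9 - 10 = -19
e13 coeff = (-3)*3 - (-2)*2 = -9 - (-4) = -5
e23 coeff = 5*3 - (-2)*3 = 15 - (-6) = 21
uv = 3 - 19*e12 - 5*e13 + 21*e23


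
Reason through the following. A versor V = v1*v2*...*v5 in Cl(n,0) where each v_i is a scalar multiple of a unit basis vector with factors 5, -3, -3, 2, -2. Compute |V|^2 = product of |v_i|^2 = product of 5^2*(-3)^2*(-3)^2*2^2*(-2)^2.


Each vector v_i has |v_i|^2 = s_i^2
Squared scales: 5^2 = 25, (-3)^2 = 9, (-3)^2 = 9, 2^2 = 4, (-2)^2 = 4
|V|^2 = 25 * 9 * 9 * 4 * 4
= 32400


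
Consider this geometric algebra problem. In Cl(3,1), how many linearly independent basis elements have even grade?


Even subalgebra dimension = 2^(n-1)
n = 3 + 1 = 4
2^(4 - 1) = 2^3 = 8
Verification: sum of C(4,k) for even k = 1 + 6 + 1 = 8
Result = 8


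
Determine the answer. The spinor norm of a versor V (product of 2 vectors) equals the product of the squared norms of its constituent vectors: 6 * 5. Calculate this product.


Spinor norm N(V) = |v1|^2 * |v2|^2 * ... * |v2|^2
= 6 * 5
Running product: 6, 30
N(V) = 30


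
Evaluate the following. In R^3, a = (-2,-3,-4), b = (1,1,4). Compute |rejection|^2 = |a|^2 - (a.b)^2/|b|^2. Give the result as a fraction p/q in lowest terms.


|a|^2 = (-2)^2 + (-3)^2 + (-4)^2 = 29
|b|^2 = 1^2 + 1^2 + 4^2 = 18
a . b = (-2)*1 + (-3)*1 + (-4)*4 = -21
(a.b)^2 = (-21)^2 = 441
|rej|^2 = 29 - 441/18
= (522 - 441)/18
= 81/18
In lowest terms: 9/2


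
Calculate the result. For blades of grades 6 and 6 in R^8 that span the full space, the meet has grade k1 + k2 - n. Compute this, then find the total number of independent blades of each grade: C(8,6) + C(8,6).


Meet grade = grade(A) + grade(B) - n
= 6 + 6 - 8 = 4
C(8,6) = 28
C(8,6) = 28
dim_A + dim_B = 28 + 28 = 56


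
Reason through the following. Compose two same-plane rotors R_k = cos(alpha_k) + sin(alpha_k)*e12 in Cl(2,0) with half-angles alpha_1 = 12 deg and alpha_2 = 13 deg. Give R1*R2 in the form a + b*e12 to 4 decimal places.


Same-plane rotors commute and their half-angles add:
R1*R2 = cos(a1 + a2) + sin(a1 + a2)*e12.
a1 + a2 = 12 + 13 = 25 deg
cos(25 deg) = 0.9063
sin(25 deg) = 0.4226
R1*R2 = 0.9063 + 0.4226*e12


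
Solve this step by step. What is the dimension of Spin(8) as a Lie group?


Spin(n) double-covers SO(n); both have Lie algebra so(n) of dimension n(n-1)/2.
n = 8
n(n-1) = 8 * 7 = 56
dim Spin(8) = 56/2 = 28


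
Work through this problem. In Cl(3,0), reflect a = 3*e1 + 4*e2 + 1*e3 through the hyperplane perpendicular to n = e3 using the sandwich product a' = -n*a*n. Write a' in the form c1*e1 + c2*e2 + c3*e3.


Reflection formula: a' = -n*a*n, with n = e3 (unit vector, n^2 = 1).
For reflection through hyperplane perp to e3:
The component along e3 flips sign, others stay.
a = (3, 4, 1)
a' = (3, 4, -1)
a' = 3*e1 + 4*e2 - 1*e3


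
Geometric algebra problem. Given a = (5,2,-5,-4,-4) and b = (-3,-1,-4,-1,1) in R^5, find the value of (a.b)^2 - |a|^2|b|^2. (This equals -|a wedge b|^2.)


a . b = 5*(-3) + 2*(-1) + (-5)*(-4) + (-4)*(-1) + (-4)*1
= -15 + (-2) + 20 + 4 + (-4) = 3
|a|^2 = 5^2 + 2^2 + (-5)^2 + (-4)^2 + (-4)^2 = 86
|b|^2 = (-3)^2 + (-1)^2 + (-4)^2 + (-1)^2 + 1^2 = 28
(a.b)^2 = 3^2 = 9
|a|^2 * |b|^2 = 86 * 28 = 2408
Result = 9 - 2408 = -2399


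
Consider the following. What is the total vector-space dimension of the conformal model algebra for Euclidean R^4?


The conformal model of R^4 uses Cl(5,1): the 4 Euclidean generators plus two extra orthogonal generators e+ (e+^2 = +1) and e- (e-^2 = -1), from which the null vectors e0, einf are built.
Number of generators m = 4 + 2 = 6.
dim Cl(p,q) = 2^m = 2^6 = 64


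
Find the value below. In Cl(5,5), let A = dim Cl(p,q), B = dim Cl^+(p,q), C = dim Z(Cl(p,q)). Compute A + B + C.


n = 5 + 5 = 10
Total dim = 2^10 = 1024
Even subalgebra dim = 2^9 = 512
n is even, so center dim = 1
Sum = 1024 + 512 + 1 = 1537


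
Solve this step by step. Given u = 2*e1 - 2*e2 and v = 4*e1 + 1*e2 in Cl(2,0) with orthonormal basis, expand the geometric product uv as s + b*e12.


Expand: (2*e1 - 2*e2)(4*e1 + 1*e2)
= 2*4*e1e1 + 2*1*e1e2 + (-2)*4*e2e1 + (-2)*1*e2e2
Using e1^2 = e2^2 = 1, e2e1 = -e1e2:
Scalar part s = 2*4 + (-2)*1 = 8 + (-2) = 6
Bivector part b = 2*1 - (-2)*4 = 2 - (-8) = 10
uv = 6 + 10*e12


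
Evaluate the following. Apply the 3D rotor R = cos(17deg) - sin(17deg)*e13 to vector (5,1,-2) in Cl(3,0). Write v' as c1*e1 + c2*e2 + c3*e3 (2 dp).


Rotor R = cos(17deg) - sin(17deg)*e13
Rotation angle theta = 2 * 17 = 34 degrees in the e13 plane (e1 -> e3).
The component perpendicular to the plane (e2) is invariant: v'_2 = v2 = 1.00
cos(34deg) = 0.8290, sin(34deg) = 0.5592
v'_1 = v1*cos(theta) - v3*sin(theta) = 5*0.8290 - (-2)*0.5592 = 5.26
v'_3 = v1*sin(theta) + v3*cos(theta) = 5*0.5592 + (-2)*0.8290 = 1.14
v' = 5.26*e1 + 1.00*e2 + 1.14*e3


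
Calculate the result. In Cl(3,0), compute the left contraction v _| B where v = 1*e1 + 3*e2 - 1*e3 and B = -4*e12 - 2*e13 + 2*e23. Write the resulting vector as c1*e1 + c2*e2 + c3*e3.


Left contraction v _| B = <vB>_1 (grade-1 part of the geometric product vB).
Using e1_|e12 = e2, e2_|e12 = -e1, e1_|e13 = e3, e3_|e13 = -e1, e2_|e23 = e3, e3_|e23 = -e2:
e1 coeff: -v2*b12 - v3*b13 = -(3)*(-4) - (-1)*(-2) = 10
e2 coeff: v1*b12 - v3*b23 = (1)*(-4) - (-1)*(2) = -2
e3 coeff: v1*b13 + v2*b23 = (1)*(-2) + (3)*(2) = 4
v _| B = 10*e1 - 2*e2 + 4*e3


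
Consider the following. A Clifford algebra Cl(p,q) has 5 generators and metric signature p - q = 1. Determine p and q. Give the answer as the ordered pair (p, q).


We need p + q = 5 and p - q = 1.
Adding: 2p = 5 + 1 = 6, so p = 3.
Then q = 5 - 3 = 2.
(p, q) = (3, 2)


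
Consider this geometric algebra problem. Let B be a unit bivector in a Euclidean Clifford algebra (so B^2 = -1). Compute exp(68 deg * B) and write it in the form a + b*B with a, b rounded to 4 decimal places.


For a unit bivector B with B^2 = -1, the exponential series gives
e^(theta*B) = cos(theta) + sin(theta)*B (the GA analogue of Euler's formula).
theta = 68 degrees = 1.186824 rad
cos(68 deg) = 0.3746
sin(68 deg) = 0.9272
exp(theta*B) = 0.3746 + 0.9272*B


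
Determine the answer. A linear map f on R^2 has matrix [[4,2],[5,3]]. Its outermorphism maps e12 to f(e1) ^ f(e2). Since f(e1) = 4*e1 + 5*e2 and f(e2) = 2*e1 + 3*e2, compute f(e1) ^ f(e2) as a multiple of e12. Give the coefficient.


The outermorphism of a linear map f sends e1^e2 to f(e1)^f(e2).
f(e1) = 4*e1 + 5*e2
f(e2) = 2*e1 + 3*e2
f(e1) ^ f(e2) = (4*e1 + 5*e2) ^ (2*e1 + 3*e2)
= 4*3*e12 + 5*2*e21
= (12 - 10)*e12
= 2*e12
Coefficient = 2


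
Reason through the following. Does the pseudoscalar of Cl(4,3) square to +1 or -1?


The pseudoscalar I = e1...e_n (product of all n generators) of Cl(p,q) satisfies I^2 = (-1)^(q + n(n-1)/2).
p = 4, q = 3, n = p + q = 7
n(n-1)/2 = 7 * 6 / 2 = 21
Exponent = q + n(n-1)/2 = 3 + 21 = 24
I^2 = (-1)^24 = +1


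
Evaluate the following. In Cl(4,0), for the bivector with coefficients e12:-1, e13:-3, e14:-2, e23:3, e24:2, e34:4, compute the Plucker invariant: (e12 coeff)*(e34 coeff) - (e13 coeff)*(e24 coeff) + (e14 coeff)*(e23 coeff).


Plucker relation: af - be + cd
a*f = (-1)*4 = -4
b*e = (-3)*2 = -6
c*d = (-2)*3 = -6
af - be + cd = -4 - (-6) + (-6)
= -4


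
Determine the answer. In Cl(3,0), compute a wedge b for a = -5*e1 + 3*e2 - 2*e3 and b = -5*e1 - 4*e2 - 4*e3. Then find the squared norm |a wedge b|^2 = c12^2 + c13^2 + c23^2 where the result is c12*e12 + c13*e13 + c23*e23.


a wedge b = (a1*b2 - a2*b1)*e12 + (a1*b3 - a3*b1)*e13 + (a2*b3 - a3*b2)*e23
e12 coeff: (-5)*(-4) - 3*(-5) = 20 - (-15) = 35
e13 coeff: (-5)*(-4) - (-2)*(-5) = 20 - 10 = 10
e23 coeff: 3*(-4) - (-2)*(-4) = -12 - 8 = -20
|a wedge b|^2 = 35^2 + 10^2 + (-20)^2
= 1225 + 100 + 400
= 1725


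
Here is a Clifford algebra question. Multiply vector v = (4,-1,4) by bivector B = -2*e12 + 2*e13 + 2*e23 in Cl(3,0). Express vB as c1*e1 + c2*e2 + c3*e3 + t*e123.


vB has grade-1 (vector) and grade-3 (trivector) parts: vB = (v _| B) + (v ^ B).
Vector part <vB>_1:
  e1: -v2*b12 - v3*b13 = -(-1)*(-2) - (4)*(2) = -10
  e2: v1*b12 - v3*b23 = (4)*(-2) - (4)*(2) = -16
  e3: v1*b13 + v2*b23 = (4)*(2) + (-1)*(2) = 6
Trivector part <vB>_3:
  e123: v1*b23 - v2*b13 + v3*b12 = (4)*(2) - (-1)*(2) + (4)*(-2) = 2
vB = -10*e1 - 16*e2 + 6*e3 + 2*e123


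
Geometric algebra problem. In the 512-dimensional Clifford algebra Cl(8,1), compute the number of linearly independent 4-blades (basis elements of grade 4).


Number of grade-k basis blades in Cl(p,q) with n = p + q is C(n, k).
n = 8 + 1 = 9
C(9, 4) = 9! / (4! * 5!)
= 362880 / (24 * 120)
= 126


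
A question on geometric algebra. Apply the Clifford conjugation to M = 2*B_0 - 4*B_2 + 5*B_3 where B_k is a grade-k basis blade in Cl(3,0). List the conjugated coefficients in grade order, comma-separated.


Clifford conjugate sign for grade k: (-1)^(k(k+1)/2)
Grade 0: (-1)^(0*1/2) = (-1)^0 = 1, coeff 2 -> 2
Grade 2: (-1)^(2*3/2) = (-1)^3 = -1, coeff -4 -> 4
Grade 3: (-1)^(3*4/2) = (-1)^6 = 1, coeff 5 -> 5
Conjugated coefficients: 2, 4, 5


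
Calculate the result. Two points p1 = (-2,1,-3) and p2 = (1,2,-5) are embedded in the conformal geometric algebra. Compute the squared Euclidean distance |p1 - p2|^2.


p1 - p2 = (-3, -1, 2)
|p1 - p2|^2 = (-3)^2 + (-1)^2 + 2^2
= 9 + 1 + 4
= 14


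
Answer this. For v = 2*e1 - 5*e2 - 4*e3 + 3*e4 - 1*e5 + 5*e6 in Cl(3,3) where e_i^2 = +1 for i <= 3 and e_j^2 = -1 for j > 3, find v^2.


v^2 = sum of c_i^2 * e_i^2
Positive signature terms (e_i^2 = +1): 2^2 + (-5)^2 + (-4)^2 = 45
Negative signature terms (e_j^2 = -1): 3^2 + (-1)^2 + 5^2 = 35
v^2 = 45 - 35 = 10


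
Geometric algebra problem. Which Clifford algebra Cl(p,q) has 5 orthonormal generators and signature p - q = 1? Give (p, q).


We need p + q = 5 and p - q = 1.
Adding: 2p = 5 + 1 = 6, so p = 3.
Then q = 5 - 3 = 2.
(p, q) = (3, 2)


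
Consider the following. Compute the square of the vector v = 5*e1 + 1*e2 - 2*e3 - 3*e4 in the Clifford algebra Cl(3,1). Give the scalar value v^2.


v^2 = sum of c_i^2 * e_i^2
Positive signature terms (e_i^2 = +1): 5^2 + 1^2 + (-2)^2 = 30
Negative signature terms (e_j^2 = -1): (-3)^2 = 9
v^2 = 30 - 9 = 21


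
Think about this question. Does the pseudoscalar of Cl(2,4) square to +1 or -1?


The pseudoscalar I = e1...e_n (product of all n generators) of Cl(p,q) satisfies I^2 = (-1)^(q + n(n-1)/2).
p = 2, q = 4, n = p + q = 6
n(n-1)/2 = 6 * 5 / 2 = 15
Exponent = q + n(n-1)/2 = 4 + 15 = 19
I^2 = (-1)^19 = -1


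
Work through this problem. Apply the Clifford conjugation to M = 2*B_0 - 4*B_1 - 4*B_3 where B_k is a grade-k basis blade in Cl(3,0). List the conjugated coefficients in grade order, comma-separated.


Clifford conjugate sign for grade k: (-1)^(k(k+1)/2)
Grade 0: (-1)^(0*1/2) = (-1)^0 = 1, coeff 2 -> 2
Grade 1: (-1)^(1*2/2) = (-1)^1 = -1, coeff -4 -> 4
Grade 3: (-1)^(3*4/2) = (-1)^6 = 1, coeff -4 -> -4
Conjugated coefficients: 2, 4, -4


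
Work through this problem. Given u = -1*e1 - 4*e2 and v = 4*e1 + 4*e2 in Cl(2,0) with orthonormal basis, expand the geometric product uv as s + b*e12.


Expand: (-1*e1 - 4*e2)(4*e1 + 4*e2)
= (-1)*4*e1e1 + (-1)*4*e1e2 + (-4)*4*e2e1 + (-4)*4*e2e2
Using e1^2 = e2^2 = 1, e2e1 = -e1e2:
Scalar part s = (-1)*4 + (-4)*4 = -4 + (-16) = -20
Bivector part b = (-1)*4 - (-4)*4 = -4 - (-16) = 12
uv = -20 + 12*e12


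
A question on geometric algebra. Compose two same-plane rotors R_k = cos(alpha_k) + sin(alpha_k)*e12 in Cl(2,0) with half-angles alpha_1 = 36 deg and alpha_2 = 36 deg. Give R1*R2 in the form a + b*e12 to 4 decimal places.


Same-plane rotors commute and their half-angles add:
R1*R2 = cos(a1 + a2) + sin(a1 + a2)*e12.
a1 + a2 = 36 + 36 = 72 deg
cos(72 deg) = 0.3090
sin(72 deg) = 0.9511
R1*R2 = 0.3090 + 0.9511*e12


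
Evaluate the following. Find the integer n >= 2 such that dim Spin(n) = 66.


dim Spin(n) = dim so(n) = n(n-1)/2.
Solve n(n-1)/2 = 66, i.e. n^2 - n - 132 = 0.
Discriminant = 1 + 8*66 = 529
n = (1 + sqrt(529))/2 = (1 + 23)/2 = 12


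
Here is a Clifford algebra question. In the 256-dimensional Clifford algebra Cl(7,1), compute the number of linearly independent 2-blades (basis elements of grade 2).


Number of grade-k basis blades in Cl(p,q) with n = p + q is C(n, k).
n = 7 + 1 = 8
C(8, 2) = 8! / (2! * 6!)
= 40320 / (2 * 720)
= 28


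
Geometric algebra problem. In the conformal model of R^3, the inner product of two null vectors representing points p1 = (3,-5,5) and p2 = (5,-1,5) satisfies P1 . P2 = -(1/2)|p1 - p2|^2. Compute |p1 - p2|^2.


p1 - p2 = (-2, -4, 0)
|p1 - p2|^2 = (-2)^2 + (-4)^2 + 0^2
= 4 + 16 + 0
= 20


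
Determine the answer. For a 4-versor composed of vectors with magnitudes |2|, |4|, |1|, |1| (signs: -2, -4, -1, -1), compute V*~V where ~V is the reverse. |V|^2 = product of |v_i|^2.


Each vector v_i has |v_i|^2 = s_i^2
Squared scales: (-2)^2 = 4, (-4)^2 = 16, (-1)^2 = 1, (-1)^2 = 1
|V|^2 = 4 * 16 * 1 * 1
= 64


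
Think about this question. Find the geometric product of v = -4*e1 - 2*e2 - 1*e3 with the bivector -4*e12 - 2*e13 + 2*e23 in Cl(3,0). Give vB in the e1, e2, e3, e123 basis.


vB has grade-1 (vector) and grade-3 (trivector) parts: vB = (v _| B) + (v ^ B).
Vector part <vB>_1:
  e1: -v2*b12 - v3*b13 = -(-2)*(-4) - (-1)*(-2) = -10
  e2: v1*b12 - v3*b23 = (-4)*(-4) - (-1)*(2) = 18
  e3: v1*b13 + v2*b23 = (-4)*(-2) + (-2)*(2) = 4
Trivector part <vB>_3:
  e123: v1*b23 - v2*b13 + v3*b12 = (-4)*(2) - (-2)*(-2) + (-1)*(-4) = -8
vB = -10*e1 + 18*e2 + 4*e3 - 8*e123


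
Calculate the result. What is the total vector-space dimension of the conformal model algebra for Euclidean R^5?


The conformal model of R^5 uses Cl(6,1): the 5 Euclidean generators plus two extra orthogonal generators e+ (e+^2 = +1) and e- (e-^2 = -1), from which the null vectors e0, einf are built.
Number of generators m = 5 + 2 = 7.
dim Cl(p,q) = 2^m = 2^7 = 128


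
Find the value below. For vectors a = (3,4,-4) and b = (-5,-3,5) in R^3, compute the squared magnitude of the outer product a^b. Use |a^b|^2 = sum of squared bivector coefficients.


a wedge b = (a1*b2 - a2*b1)*e12 + (a1*b3 - a3*b1)*e13 + (a2*b3 - a3*b2)*e23
e12 coeff: 3*(-3) - 4*(-5) = -9 - (-20) = 11
e13 coeff: 3*5 - (-4)*(-5) = 15 - 20 = -5
e23 coeff: 4*5 - (-4)*(-3) = 20 - 12 = 8
|a wedge b|^2 = 11^2 + (-5)^2 + 8^2
= 121 + 25 + 64
= 210


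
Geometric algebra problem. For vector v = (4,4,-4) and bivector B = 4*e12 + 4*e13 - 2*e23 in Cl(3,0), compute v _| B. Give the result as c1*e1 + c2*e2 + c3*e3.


Left contraction v _| B = <vB>_1 (grade-1 part of the geometric product vB).
Using e1_|e12 = e2, e2_|e12 = -e1, e1_|e13 = e3, e3_|e13 = -e1, e2_|e23 = e3, e3_|e23 = -e2:
e1 coeff: -v2*b12 - v3*b13 = -(4)*(4) - (-4)*(4) = 0
e2 coeff: v1*b12 - v3*b23 = (4)*(4) - (-4)*(-2) = 8
e3 coeff: v1*b13 + v2*b23 = (4)*(4) + (4)*(-2) = 8
v _| B = 0*e1 + 8*e2 + 8*e3


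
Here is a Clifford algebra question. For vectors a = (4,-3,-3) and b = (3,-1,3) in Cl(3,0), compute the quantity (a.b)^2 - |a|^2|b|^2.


a . b = 4*3 + (-3)*(-1) + (-3)*3
= 12 + 3 + (-9) = 6
|a|^2 = 4^2 + (-3)^2 + (-3)^2 = 34
|b|^2 = 3^2 + (-1)^2 + 3^2 = 19
(a.b)^2 = 6^2 = 36
|a|^2 * |b|^2 = 34 * 19 = 646
Result = 36 - 646 = -610


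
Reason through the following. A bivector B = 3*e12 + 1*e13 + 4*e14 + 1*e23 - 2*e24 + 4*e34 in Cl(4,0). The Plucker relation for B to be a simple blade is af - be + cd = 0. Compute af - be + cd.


Plucker relation: af - be + cd
a*f = 3*4 = 12
b*e = 1*(-2) = -2
c*d = 4*1 = 4
af - be + cd = 12 - (-2) + 4
= 18


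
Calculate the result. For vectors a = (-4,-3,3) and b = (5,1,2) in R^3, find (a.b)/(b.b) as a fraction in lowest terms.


Projection coefficient = (a . b) / (b . b)
a . b = (-4)*5 + (-3)*1 + 3*2
= -20 + (-3) + 6 = -17
b . b = 5^2 + 1^2 + 2^2
= 25 + 1 + 4 = 30
Coefficient = -17/30
In lowest terms: -17/30


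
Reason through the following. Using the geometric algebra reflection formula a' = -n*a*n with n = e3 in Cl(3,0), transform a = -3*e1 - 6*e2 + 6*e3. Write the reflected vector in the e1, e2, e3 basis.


Reflection formula: a' = -n*a*n, with n = e3 (unit vector, n^2 = 1).
For reflection through hyperplane perp to e3:
The component along e3 flips sign, others stay.
a = (-3, -6, 6)
a' = (-3, -6, -6)
a' = -3*e1 - 6*e2 - 6*e3


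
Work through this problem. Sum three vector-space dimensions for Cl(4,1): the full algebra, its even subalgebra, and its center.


n = 4 + 1 = 5
Total dim = 2^5 = 32
Even subalgebra dim = 2^4 = 16
n is odd, so center dim = 2
Sum = 32 + 16 + 2 = 50


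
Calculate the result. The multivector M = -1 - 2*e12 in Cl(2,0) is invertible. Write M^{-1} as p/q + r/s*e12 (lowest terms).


M = -1 - 2*e12, where e12^2 = -1.
Since M commutes with its reverse ~M = a - b*e12, M * ~M = a^2 - b^2*e12^2 = a^2 + b^2.
So M^{-1} = ~M / (a^2 + b^2) = (a - b*e12)/(a^2 + b^2).
a^2 + b^2 = 1 + 4 = 5
Scalar part = -1/5 = -1/5
Bivector coeff = 2/5 = 2/5
M^{-1} = -1/5 + 2/5*e12


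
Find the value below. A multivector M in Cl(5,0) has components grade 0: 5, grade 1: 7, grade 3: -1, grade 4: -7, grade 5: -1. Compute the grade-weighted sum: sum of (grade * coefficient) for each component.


Grade-weighted sum = sum of grade_k * coefficient_k
0*5 = 0
1*7 = 7
3*(-1) = -3
4*(-7) = -28
5*(-1) = -5
Total = 0 + 7 + (-3) + (-28) + (-5) = -29


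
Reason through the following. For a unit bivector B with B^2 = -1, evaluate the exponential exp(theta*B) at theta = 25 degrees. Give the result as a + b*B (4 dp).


For a unit bivector B with B^2 = -1, the exponential series gives
e^(theta*B) = cos(theta) + sin(theta)*B (the GA analogue of Euler's formula).
theta = 25 degrees = 0.436332 rad
cos(25 deg) = 0.9063
sin(25 deg) = 0.4226
exp(theta*B) = 0.9063 + 0.4226*B


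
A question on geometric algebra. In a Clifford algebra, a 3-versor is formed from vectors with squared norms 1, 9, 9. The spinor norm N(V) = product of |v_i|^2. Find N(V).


Spinor norm N(V) = |v1|^2 * |v2|^2 * ... * |v3|^2
= 1 * 9 * 9
Running product: 1, 9, 81
N(V) = 81


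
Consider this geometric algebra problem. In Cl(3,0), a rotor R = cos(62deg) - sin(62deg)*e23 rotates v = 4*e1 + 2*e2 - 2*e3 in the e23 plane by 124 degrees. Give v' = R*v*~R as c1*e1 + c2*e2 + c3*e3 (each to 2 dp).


Rotor R = cos(62deg) - sin(62deg)*e23
Rotation angle theta = 2 * 62 = 124 degrees in the e23 plane (e2 -> e3).
The component perpendicular to the plane (e1) is invariant: v'_1 = v1 = 4.00
cos(124deg) = -0.5592, sin(124deg) = 0.8290
v'_2 = v2*cos(theta) - v3*sin(theta) = 2*(-0.5592) - (-2)*0.8290 = 0.54
v'_3 = v2*sin(theta) + v3*cos(theta) = 2*0.8290 + (-2)*(-0.5592) = 2.78
v' = 4.00*e1 + 0.54*e2 + 2.78*e3


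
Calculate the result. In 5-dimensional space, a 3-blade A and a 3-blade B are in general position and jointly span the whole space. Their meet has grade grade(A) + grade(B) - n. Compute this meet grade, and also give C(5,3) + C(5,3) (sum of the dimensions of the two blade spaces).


Meet grade = grade(A) + grade(B) - n
= 3 + 3 - 5 = 1
C(5,3) = 10
C(5,3) = 10
dim_A + dim_B = 10 + 10 = 20


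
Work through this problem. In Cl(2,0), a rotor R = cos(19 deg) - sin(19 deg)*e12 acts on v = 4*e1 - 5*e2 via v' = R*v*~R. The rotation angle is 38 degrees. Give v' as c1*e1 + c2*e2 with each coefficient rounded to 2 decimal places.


Rotor R = cos(19deg) - sin(19deg)*e12
Rotation angle theta = 2 * 19 = 38 degrees
v' = R*v*~R rotates v by theta.
cos(38deg) = 0.7880, sin(38deg) = 0.6157
v'_1 = 4*cos(38deg) - (-5)*sin(38deg)
= 4*0.7880 - (-5)*0.6157
= 6.23
v'_2 = 4*sin(38deg) + (-5)*cos(38deg)
= 4*0.6157 + (-5)*0.7880
= -1.48
v' = 6.23*e1 - 1.48*e2


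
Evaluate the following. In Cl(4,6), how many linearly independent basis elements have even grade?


Even subalgebra dimension = 2^(n-1)
n = 4 + 6 = 10
2^(10 - 1) = 2^9 = 512
Verification: sum of C(10,k) for even k = 1 + 45 + 210 + 210 + 45 + 1 = 512
Result = 512


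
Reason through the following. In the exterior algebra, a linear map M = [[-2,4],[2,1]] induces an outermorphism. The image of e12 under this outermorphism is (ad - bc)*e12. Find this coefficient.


The outermorphism of a linear map f sends e1^e2 to f(e1)^f(e2).
f(e1) = -2*e1 + 2*e2
f(e2) = 4*e1 + 1*e2
f(e1) ^ f(e2) = (-2*e1 + 2*e2) ^ (4*e1 + 1*e2)
= (-2)*1*e12 + 2*4*e21
= (-2 - 8)*e12
= -10*e12
Coefficient = -10


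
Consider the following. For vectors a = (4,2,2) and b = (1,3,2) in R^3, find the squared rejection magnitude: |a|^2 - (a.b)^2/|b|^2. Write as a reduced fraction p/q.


|a|^2 = 4^2 + 2^2 + 2^2 = 24
|b|^2 = 1^2 + 3^2 + 2^2 = 14
a . b = 4*1 + 2*3 + 2*2 = 14
(a.b)^2 = 14^2 = 196
|rej|^2 = 24 - 196/14
= (336 - 196)/14
= 140/14
In lowest terms: 10/1


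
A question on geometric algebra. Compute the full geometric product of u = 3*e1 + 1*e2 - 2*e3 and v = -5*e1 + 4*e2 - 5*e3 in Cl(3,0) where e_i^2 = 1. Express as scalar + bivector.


In Cl(3,0): e_i^2 = 1, e_ie_j = -e_je_i for i != j.
Scalar part = u . v = 3*(-5) + 1*4 + (-2)*(-5)
= -15 + 4 + 10 = -1
e12 coeff = 3*4 - 1*(-5) = 12 - (-5) = 17
e13 coeff = 3*(-5) - (-2)*(-5) = -15 - 10 = -25
e23 coeff = 1*(-5) - (-2)*4 = -5 - (-8) = 3
uv = -1 + 17*e12 - 25*e13 + 3*e23
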